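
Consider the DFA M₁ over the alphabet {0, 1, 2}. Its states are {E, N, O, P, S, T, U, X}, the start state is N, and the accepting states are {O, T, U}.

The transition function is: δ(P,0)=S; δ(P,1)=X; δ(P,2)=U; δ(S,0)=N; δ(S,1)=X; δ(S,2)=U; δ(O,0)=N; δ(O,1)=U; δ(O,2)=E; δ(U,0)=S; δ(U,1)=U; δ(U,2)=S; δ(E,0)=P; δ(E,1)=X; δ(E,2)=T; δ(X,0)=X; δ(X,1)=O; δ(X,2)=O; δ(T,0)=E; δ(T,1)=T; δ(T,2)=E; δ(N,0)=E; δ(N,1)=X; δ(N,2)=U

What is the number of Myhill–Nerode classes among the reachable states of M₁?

3

All states are reachable from the start state.
Start with accepting vs non-accepting: {O,T,U} | {E,N,P,S,X}.
Refine {E,N,P,S,X} on symbol 1: members go to different blocks, giving {E,N,P,S} and {X}.
The partition is now stable with 3 blocks: {O,T,U} | {E,N,P,S} | {X}.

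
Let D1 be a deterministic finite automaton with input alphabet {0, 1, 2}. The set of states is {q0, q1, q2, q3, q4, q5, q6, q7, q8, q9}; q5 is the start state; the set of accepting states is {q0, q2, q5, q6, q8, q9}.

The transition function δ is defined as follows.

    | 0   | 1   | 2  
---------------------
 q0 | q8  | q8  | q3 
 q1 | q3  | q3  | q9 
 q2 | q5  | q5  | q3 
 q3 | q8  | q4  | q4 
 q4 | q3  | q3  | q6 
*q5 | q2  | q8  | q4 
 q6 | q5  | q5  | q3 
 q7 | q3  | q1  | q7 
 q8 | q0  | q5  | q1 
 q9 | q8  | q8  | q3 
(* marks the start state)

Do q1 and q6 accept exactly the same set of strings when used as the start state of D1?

States {q7} cannot be reached from the start state, so discard them.
Start with accepting vs non-accepting: {q0,q2,q5,q6,q8,q9} | {q1,q3,q4}.
Refine {q1,q3,q4} on symbol 0: members go to different blocks, giving {q1,q4} and {q3}.
On input 2, block {q0,q2,q5,q6,q8,q9} splits into {q0,q2,q6,q9} and {q5,q8}.
No further refinement is possible. Final partition (4 blocks): {q0,q2,q6,q9} | {q1,q4} | {q3} | {q5,q8}.
q1 and q6 end up in different blocks, so they are distinguishable. For instance, the string 'ε' is accepted from only q6.

No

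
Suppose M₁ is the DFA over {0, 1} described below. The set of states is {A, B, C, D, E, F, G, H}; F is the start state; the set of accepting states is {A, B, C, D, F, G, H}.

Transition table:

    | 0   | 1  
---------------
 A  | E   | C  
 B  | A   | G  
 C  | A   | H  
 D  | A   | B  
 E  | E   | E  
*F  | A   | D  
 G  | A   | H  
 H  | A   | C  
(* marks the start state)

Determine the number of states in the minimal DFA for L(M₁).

3

All states are reachable from the start state.
P0 = {A,B,C,D,F,G,H} | {E}.
On input 0, block {A,B,C,D,F,G,H} splits into {B,C,D,F,G,H} and {A}.
The partition is now stable with 3 blocks: {B,C,D,F,G,H} | {E} | {A}.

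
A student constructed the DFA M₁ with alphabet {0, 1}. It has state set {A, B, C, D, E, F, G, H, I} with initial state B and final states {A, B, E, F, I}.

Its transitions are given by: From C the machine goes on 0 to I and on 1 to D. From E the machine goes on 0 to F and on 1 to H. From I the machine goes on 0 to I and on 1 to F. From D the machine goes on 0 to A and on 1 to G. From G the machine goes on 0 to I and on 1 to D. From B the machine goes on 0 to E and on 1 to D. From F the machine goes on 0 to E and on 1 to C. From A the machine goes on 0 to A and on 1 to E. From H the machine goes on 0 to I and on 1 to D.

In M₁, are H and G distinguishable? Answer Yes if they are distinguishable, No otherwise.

P0 = {A,B,E,F,I} | {C,D,G,H}.
On input 1, block {A,B,E,F,I} splits into {B,E,F} and {A,I}.
Stable partition: {B,E,F} | {C,D,G,H} | {A,I} — 3 equivalence classes.
H and G lie in the same block of the stable partition, so they are equivalent — no string distinguishes them.

No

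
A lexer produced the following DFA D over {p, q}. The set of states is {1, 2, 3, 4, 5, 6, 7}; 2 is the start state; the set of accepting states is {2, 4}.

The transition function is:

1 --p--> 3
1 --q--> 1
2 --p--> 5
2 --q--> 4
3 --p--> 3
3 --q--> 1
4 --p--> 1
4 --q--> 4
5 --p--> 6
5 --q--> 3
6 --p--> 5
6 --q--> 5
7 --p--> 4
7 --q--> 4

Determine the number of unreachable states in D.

1

No path from 2 leads to 7; the other 6 states are all reachable.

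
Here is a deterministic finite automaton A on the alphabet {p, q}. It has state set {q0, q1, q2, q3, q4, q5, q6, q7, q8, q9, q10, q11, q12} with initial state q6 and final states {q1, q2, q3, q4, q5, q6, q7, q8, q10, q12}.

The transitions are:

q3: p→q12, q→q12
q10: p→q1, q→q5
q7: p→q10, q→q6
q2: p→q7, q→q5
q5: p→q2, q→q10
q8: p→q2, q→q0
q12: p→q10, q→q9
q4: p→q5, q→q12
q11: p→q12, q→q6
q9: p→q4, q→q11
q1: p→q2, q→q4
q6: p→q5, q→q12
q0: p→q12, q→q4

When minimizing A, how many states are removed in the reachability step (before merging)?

3

No path from q6 leads to q0, q3, q8; the other 10 states are all reachable.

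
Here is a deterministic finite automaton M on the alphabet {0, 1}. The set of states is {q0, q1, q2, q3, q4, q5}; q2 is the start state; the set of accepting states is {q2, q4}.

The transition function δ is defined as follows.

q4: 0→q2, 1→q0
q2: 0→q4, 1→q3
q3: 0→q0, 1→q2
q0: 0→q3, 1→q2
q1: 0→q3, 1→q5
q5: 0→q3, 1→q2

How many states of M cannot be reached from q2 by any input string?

2

BFS from q2 reaches {q0, q2, q3, q4}; the 2 state(s) q1, q5 are never visited.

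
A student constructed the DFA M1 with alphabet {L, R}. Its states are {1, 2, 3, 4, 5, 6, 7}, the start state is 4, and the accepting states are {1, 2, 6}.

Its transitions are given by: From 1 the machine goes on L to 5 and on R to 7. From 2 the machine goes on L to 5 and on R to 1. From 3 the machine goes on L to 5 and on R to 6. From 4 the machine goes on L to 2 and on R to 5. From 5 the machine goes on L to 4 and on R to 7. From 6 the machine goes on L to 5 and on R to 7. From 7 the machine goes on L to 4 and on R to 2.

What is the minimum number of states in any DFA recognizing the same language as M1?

5

Reachable states from the start: {1,2,4,5,7}. Unreachable: {3,6} — drop them.
Initial partition by acceptance: {1,2} | {4,5,7}.
On input R, block {1,2} splits into {1} and {2}.
Refine {4,5,7} on symbol L: members go to different blocks, giving {5,7} and {4}.
Split {5,7} by δ(·,R) → {5} and {7}.
Stable partition: {1} | {5} | {2} | {4} | {7} — 5 equivalence classes.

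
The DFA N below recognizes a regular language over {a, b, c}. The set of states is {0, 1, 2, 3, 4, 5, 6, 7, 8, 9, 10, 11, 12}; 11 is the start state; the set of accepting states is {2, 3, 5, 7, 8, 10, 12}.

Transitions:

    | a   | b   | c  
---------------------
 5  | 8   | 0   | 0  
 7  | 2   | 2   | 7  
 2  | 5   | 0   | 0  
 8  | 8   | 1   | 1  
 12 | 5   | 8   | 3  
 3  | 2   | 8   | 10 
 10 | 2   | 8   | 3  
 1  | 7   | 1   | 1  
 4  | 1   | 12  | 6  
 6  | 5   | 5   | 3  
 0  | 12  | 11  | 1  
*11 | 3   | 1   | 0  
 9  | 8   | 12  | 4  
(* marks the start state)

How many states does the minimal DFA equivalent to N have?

First remove the unreachable states {4,6,9}; 10 states remain.
P0 = {2,3,5,7,8,10,12} | {0,1,11}.
On input b, block {2,3,5,7,8,10,12} splits into {3,7,10,12} and {2,5,8}.
No further refinement is possible. Final partition (3 blocks): {3,7,10,12} | {0,1,11} | {2,5,8}.

3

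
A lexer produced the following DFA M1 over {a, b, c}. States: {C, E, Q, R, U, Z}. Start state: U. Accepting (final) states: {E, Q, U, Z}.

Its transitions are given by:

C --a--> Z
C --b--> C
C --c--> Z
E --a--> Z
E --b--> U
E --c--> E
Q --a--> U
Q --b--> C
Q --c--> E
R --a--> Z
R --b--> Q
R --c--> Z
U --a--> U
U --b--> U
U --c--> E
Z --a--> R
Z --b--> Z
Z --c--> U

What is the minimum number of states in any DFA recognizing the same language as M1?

P0 = {E,Q,U,Z} | {C,R}.
On input a, block {E,Q,U,Z} splits into {E,Q,U} and {Z}.
On input a, block {E,Q,U} splits into {Q,U} and {E}.
Refine {Q,U} on symbol b: members go to different blocks, giving {Q} and {U}.
Refine {C,R} on symbol b: members go to different blocks, giving {C} and {R}.
The partition is now stable with 6 blocks: {Q} | {C} | {Z} | {E} | {U} | {R}.

6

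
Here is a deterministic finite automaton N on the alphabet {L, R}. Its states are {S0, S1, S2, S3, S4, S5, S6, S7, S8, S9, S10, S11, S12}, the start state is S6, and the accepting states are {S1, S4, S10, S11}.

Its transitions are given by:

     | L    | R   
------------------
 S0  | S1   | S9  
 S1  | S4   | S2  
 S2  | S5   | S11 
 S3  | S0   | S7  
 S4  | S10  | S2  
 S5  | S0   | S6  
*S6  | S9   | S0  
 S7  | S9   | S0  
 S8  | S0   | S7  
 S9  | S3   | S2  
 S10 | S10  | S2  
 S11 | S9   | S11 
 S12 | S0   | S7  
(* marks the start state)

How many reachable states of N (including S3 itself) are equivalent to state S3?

2

States {S8,S12} cannot be reached from the start state, so discard them.
Initial partition by acceptance: {S1,S4,S10,S11} | {S0,S2,S3,S5,S6,S7,S9}.
Refine {S1,S4,S10,S11} on symbol L: members go to different blocks, giving {S1,S4,S10} and {S11}.
On input L, block {S0,S2,S3,S5,S6,S7,S9} splits into {S2,S3,S5,S6,S7,S9} and {S0}.
Split {S2,S3,S5,S6,S7,S9} by δ(·,L) → {S2,S6,S7,S9} and {S3,S5}.
Refine {S2,S6,S7,S9} on symbol L: members go to different blocks, giving {S2,S9} and {S6,S7}.
Split {S2,S9} by δ(·,R) → {S2} and {S9}.
Stable partition: {S1,S4,S10} | {S2} | {S11} | {S0} | {S3,S5} | {S6,S7} | {S9} — 7 equivalence classes.
The equivalence class containing S3 is {S3,S5}, of size 2.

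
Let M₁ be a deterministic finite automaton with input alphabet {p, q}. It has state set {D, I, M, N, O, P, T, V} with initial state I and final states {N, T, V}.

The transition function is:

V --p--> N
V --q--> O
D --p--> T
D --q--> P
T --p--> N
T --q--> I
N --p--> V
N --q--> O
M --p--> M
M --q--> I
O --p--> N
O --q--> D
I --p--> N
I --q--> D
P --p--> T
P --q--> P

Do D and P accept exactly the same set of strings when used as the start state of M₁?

Reachable states from the start: {D,I,N,O,P,T,V}. Unreachable: {M} — drop them.
Start with accepting vs non-accepting: {N,T,V} | {D,I,O,P}.
Stable partition: {N,T,V} | {D,I,O,P} — 2 equivalence classes.
D and P lie in the same block of the stable partition, so they are equivalent — no string distinguishes them.

Yes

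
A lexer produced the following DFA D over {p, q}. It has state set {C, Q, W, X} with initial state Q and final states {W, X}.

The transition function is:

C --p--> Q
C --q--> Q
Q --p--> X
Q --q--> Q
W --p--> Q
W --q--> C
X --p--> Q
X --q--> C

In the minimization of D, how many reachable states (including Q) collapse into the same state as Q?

1

First remove the unreachable states {W}; 3 states remain.
Initial partition by acceptance: {X} | {C,Q}.
Refine {C,Q} on symbol p: members go to different blocks, giving {C} and {Q}.
Stable partition: {X} | {C} | {Q} — 3 equivalence classes.
State Q belongs to the block {Q}, which has 1 states.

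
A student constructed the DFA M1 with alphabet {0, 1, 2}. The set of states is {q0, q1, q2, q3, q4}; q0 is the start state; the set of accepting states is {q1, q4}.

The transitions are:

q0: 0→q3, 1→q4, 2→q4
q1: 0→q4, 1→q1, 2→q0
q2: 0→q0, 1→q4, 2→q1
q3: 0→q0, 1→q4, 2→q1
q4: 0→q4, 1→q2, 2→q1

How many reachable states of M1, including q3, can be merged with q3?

P0 = {q1,q4} | {q0,q2,q3}.
Refine {q1,q4} on symbol 1: members go to different blocks, giving {q1} and {q4}.
On input 2, block {q0,q2,q3} splits into {q2,q3} and {q0}.
No further refinement is possible. Final partition (4 blocks): {q1} | {q2,q3} | {q4} | {q0}.
State q3 belongs to the block {q2,q3}, which has 2 states.

2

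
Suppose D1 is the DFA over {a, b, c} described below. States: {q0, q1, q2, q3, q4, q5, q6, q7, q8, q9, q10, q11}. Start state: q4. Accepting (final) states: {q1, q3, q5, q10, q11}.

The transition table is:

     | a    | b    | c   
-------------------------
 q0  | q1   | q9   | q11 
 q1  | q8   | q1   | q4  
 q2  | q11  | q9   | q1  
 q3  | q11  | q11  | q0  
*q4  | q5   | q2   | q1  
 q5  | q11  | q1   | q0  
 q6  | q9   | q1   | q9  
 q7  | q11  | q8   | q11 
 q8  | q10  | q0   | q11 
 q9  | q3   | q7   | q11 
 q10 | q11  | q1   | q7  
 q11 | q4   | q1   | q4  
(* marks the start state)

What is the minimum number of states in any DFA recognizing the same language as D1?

4

First remove the unreachable states {q6}; 11 states remain.
Initial partition by acceptance: {q1,q3,q5,q10,q11} | {q0,q2,q4,q7,q8,q9}.
Refine {q1,q3,q5,q10,q11} on symbol a: members go to different blocks, giving {q3,q5,q10} and {q1,q11}.
On input a, block {q0,q2,q4,q7,q8,q9} splits into {q0,q2,q7} and {q4,q8,q9}.
No further refinement is possible. Final partition (4 blocks): {q3,q5,q10} | {q0,q2,q7} | {q1,q11} | {q4,q8,q9}.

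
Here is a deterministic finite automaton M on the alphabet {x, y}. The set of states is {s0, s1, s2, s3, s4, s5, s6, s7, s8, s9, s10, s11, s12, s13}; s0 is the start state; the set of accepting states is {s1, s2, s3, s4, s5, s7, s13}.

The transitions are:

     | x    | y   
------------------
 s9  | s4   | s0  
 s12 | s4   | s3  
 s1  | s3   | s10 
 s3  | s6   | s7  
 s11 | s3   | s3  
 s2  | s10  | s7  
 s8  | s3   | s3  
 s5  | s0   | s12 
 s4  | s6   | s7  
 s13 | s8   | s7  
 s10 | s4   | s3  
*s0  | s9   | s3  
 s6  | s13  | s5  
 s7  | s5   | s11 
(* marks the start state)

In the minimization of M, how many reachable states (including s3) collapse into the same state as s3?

First remove the unreachable states {s1,s2,s10}; 11 states remain.
Start with accepting vs non-accepting: {s3,s4,s5,s7,s13} | {s0,s6,s8,s9,s11,s12}.
Refine {s3,s4,s5,s7,s13} on symbol x: members go to different blocks, giving {s3,s4,s5,s13} and {s7}.
On input y, block {s3,s4,s5,s13} splits into {s3,s4,s13} and {s5}.
On input x, block {s0,s6,s8,s9,s11,s12} splits into {s6,s8,s9,s11,s12} and {s0}.
Refine {s6,s8,s9,s11,s12} on symbol y: members go to different blocks, giving {s8,s11,s12} and {s6} and {s9}.
Split {s3,s4,s13} by δ(·,x) → {s3,s4} and {s13}.
The partition is now stable with 8 blocks: {s3,s4} | {s8,s11,s12} | {s7} | {s5} | {s0} | {s6} | {s9} | {s13}.
State s3 belongs to the block {s3,s4}, which has 2 states.

2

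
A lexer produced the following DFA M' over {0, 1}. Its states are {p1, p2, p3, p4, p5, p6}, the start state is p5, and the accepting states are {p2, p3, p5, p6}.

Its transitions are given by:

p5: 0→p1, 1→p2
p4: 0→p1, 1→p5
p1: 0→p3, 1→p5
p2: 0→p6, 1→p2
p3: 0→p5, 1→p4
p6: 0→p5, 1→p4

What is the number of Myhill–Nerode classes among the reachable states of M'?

Start with accepting vs non-accepting: {p2,p3,p5,p6} | {p1,p4}.
Refine {p2,p3,p5,p6} on symbol 0: members go to different blocks, giving {p2,p3,p6} and {p5}.
Refine {p2,p3,p6} on symbol 0: members go to different blocks, giving {p3,p6} and {p2}.
On input 0, block {p1,p4} splits into {p1} and {p4}.
Stable partition: {p3,p6} | {p1} | {p5} | {p2} | {p4} — 5 equivalence classes.

5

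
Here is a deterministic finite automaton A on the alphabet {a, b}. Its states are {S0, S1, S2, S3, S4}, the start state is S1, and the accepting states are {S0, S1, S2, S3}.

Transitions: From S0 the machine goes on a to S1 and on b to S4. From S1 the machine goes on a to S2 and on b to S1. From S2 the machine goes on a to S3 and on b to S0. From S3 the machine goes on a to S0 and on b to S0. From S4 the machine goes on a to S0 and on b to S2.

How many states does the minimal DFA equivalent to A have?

All states are reachable from the start state.
Start with accepting vs non-accepting: {S0,S1,S2,S3} | {S4}.
Refine {S0,S1,S2,S3} on symbol b: members go to different blocks, giving {S1,S2,S3} and {S0}.
On input a, block {S1,S2,S3} splits into {S1,S2} and {S3}.
Refine {S1,S2} on symbol a: members go to different blocks, giving {S1} and {S2}.
Stable partition: {S1} | {S4} | {S0} | {S3} | {S2} — 5 equivalence classes.

5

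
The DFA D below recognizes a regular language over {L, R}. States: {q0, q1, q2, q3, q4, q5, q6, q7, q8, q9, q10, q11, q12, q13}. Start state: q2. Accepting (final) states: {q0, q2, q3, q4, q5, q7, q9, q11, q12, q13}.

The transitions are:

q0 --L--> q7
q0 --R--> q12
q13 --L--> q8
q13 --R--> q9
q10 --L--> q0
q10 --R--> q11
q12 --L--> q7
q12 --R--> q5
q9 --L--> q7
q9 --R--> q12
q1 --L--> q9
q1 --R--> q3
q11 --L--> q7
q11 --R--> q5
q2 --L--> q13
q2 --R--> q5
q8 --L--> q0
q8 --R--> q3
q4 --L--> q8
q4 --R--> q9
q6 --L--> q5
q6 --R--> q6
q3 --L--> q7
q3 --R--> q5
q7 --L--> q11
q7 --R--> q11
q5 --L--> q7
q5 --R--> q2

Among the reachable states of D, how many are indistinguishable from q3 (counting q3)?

3

First remove the unreachable states {q1,q4,q6,q10}; 10 states remain.
Initial partition by acceptance: {q0,q2,q3,q5,q7,q9,q11,q12,q13} | {q8}.
Split {q0,q2,q3,q5,q7,q9,q11,q12,q13} by δ(·,L) → {q0,q2,q3,q5,q7,q9,q11,q12} and {q13}.
On input L, block {q0,q2,q3,q5,q7,q9,q11,q12} splits into {q0,q3,q5,q7,q9,q11,q12} and {q2}.
Refine {q0,q3,q5,q7,q9,q11,q12} on symbol R: members go to different blocks, giving {q0,q3,q7,q9,q11,q12} and {q5}.
Refine {q0,q3,q7,q9,q11,q12} on symbol R: members go to different blocks, giving {q0,q7,q9} and {q3,q11,q12}.
Split {q0,q7,q9} by δ(·,L) → {q0,q9} and {q7}.
No further refinement is possible. Final partition (7 blocks): {q0,q9} | {q8} | {q13} | {q2} | {q5} | {q3,q11,q12} | {q7}.
State q3 belongs to the block {q3,q11,q12}, which has 3 states.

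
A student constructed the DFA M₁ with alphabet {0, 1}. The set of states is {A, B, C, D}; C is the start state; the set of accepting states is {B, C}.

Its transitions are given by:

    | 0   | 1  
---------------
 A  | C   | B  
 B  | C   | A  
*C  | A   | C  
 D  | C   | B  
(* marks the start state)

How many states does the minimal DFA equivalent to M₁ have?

First remove the unreachable states {D}; 3 states remain.
P0 = {B,C} | {A}.
On input 0, block {B,C} splits into {B} and {C}.
No further refinement is possible. Final partition (3 blocks): {B} | {A} | {C}.

3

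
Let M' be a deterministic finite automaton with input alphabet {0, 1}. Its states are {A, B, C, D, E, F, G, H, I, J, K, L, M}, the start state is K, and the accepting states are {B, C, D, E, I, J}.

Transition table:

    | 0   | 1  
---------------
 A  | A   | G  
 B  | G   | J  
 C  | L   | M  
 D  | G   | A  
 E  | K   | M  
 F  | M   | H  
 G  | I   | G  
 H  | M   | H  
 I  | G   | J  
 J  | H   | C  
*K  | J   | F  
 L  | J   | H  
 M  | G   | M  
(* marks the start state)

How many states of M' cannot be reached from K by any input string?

Starting at K and following transitions, the reachable set is {C, F, G, H, I, J, K, L, M}. That leaves A, B, D, E unreachable — 4 in total.

4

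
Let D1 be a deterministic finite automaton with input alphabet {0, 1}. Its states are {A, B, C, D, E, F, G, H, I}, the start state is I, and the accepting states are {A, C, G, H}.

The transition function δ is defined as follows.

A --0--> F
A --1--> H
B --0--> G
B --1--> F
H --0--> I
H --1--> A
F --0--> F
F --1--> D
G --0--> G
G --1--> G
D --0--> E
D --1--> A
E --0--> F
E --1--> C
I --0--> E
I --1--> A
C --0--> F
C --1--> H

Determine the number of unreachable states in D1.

No path from I leads to B, G; the other 7 states are all reachable.

2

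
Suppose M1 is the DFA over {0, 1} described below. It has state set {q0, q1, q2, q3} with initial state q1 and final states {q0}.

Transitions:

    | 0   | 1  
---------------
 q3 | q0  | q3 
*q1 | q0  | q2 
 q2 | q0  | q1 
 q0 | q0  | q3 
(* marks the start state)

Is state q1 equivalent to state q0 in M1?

No

All states are reachable from the start state.
Start with accepting vs non-accepting: {q0} | {q1,q2,q3}.
No further refinement is possible. Final partition (2 blocks): {q0} | {q1,q2,q3}.
q1 and q0 end up in different blocks, so they are distinguishable. For instance, the string 'ε' is accepted from only q0.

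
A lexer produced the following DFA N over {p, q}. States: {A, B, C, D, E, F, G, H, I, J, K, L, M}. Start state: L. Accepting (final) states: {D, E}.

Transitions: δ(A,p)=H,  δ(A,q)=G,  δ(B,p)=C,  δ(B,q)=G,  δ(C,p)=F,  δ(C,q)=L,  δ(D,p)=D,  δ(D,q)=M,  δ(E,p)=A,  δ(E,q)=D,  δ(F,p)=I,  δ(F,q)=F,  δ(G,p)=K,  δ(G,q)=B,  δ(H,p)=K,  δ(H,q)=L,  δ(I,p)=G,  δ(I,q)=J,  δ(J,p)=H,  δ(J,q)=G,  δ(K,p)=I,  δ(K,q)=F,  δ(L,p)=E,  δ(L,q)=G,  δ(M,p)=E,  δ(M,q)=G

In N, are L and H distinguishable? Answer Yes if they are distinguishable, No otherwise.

Initial partition by acceptance: {D,E} | {A,B,C,F,G,H,I,J,K,L,M}.
On input p, block {D,E} splits into {D} and {E}.
Refine {A,B,C,F,G,H,I,J,K,L,M} on symbol p: members go to different blocks, giving {A,B,C,F,G,H,I,J,K} and {L,M}.
Refine {A,B,C,F,G,H,I,J,K} on symbol q: members go to different blocks, giving {A,B,F,G,I,J,K} and {C,H}.
On input p, block {A,B,F,G,I,J,K} splits into {F,G,I,K} and {A,B,J}.
Split {F,G,I,K} by δ(·,q) → {F,K} and {G,I}.
On input p, block {G,I} splits into {G} and {I}.
Stable partition: {D} | {F,K} | {E} | {L,M} | {C,H} | {A,B,J} | {G} | {I} — 8 equivalence classes.
L and H end up in different blocks, so they are distinguishable. For instance, the string 'p' is accepted from only L.

Yes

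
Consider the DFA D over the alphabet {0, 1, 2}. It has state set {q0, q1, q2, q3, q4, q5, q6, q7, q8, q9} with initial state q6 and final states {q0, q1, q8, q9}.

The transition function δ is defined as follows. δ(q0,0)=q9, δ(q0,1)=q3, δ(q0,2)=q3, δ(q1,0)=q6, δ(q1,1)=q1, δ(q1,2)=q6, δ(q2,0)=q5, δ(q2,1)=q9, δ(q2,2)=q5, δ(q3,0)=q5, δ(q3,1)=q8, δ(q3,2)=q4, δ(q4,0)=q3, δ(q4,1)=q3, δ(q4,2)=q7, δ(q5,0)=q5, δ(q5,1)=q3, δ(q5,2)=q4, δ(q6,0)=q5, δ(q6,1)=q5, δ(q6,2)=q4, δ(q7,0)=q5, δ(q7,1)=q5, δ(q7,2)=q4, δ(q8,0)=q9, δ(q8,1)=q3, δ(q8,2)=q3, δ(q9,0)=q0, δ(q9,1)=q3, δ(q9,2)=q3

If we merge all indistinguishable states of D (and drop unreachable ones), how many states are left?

5

Reachable states from the start: {q0,q3,q4,q5,q6,q7,q8,q9}. Unreachable: {q1,q2} — drop them.
P0 = {q0,q8,q9} | {q3,q4,q5,q6,q7}.
Refine {q3,q4,q5,q6,q7} on symbol 1: members go to different blocks, giving {q4,q5,q6,q7} and {q3}.
On input 0, block {q4,q5,q6,q7} splits into {q5,q6,q7} and {q4}.
Refine {q5,q6,q7} on symbol 1: members go to different blocks, giving {q6,q7} and {q5}.
No further refinement is possible. Final partition (5 blocks): {q0,q8,q9} | {q6,q7} | {q3} | {q4} | {q5}.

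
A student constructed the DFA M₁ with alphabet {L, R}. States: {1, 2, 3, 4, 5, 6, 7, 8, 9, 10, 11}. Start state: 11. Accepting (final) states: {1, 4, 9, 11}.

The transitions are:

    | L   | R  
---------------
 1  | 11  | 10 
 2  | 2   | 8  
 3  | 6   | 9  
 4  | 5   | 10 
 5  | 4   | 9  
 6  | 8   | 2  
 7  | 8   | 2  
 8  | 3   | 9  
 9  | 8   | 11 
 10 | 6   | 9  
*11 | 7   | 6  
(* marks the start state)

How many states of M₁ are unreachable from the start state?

No path from 11 leads to 1, 4, 5, 10; the other 7 states are all reachable.

4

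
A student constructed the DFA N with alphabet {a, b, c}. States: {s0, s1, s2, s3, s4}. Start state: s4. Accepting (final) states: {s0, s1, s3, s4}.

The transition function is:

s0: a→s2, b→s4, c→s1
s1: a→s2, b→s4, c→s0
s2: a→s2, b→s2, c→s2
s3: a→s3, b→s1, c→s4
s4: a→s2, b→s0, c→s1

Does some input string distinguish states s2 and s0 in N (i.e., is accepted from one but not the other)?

States {s3} cannot be reached from the start state, so discard them.
Start with accepting vs non-accepting: {s0,s1,s4} | {s2}.
No further refinement is possible. Final partition (2 blocks): {s0,s1,s4} | {s2}.
s2 and s0 end up in different blocks, so they are distinguishable. For instance, the string 'ε' is accepted from only s0.

Yes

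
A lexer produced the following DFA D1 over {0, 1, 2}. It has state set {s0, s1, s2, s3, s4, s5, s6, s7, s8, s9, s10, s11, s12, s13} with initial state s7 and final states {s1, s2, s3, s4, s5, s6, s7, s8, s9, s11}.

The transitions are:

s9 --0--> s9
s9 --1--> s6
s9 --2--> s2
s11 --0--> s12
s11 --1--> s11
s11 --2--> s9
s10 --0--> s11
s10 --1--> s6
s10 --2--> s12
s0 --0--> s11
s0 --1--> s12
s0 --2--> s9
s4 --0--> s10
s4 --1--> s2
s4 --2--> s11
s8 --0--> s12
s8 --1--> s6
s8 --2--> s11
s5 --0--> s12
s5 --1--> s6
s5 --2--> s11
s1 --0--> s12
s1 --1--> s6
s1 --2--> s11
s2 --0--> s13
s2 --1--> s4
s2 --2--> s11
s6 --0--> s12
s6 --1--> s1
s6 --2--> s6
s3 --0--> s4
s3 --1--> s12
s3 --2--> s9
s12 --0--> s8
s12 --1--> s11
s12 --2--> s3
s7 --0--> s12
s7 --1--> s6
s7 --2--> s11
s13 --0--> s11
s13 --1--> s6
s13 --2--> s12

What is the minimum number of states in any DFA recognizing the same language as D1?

Reachable states from the start: {s1,s2,s3,s4,s6,s7,s8,s9,s10,s11,s12,s13}. Unreachable: {s0,s5} — drop them.
Initial partition by acceptance: {s1,s2,s3,s4,s6,s7,s8,s9,s11} | {s10,s12,s13}.
Split {s1,s2,s3,s4,s6,s7,s8,s9,s11} by δ(·,0) → {s1,s2,s4,s6,s7,s8,s11} and {s3,s9}.
Refine {s1,s2,s4,s6,s7,s8,s11} on symbol 2: members go to different blocks, giving {s1,s2,s4,s6,s7,s8} and {s11}.
On input 2, block {s1,s2,s4,s6,s7,s8} splits into {s1,s2,s4,s7,s8} and {s6}.
Split {s1,s2,s4,s7,s8} by δ(·,1) → {s1,s7,s8} and {s2,s4}.
Split {s10,s12,s13} by δ(·,0) → {s10,s13} and {s12}.
Split {s3,s9} by δ(·,0) → {s3} and {s9}.
No further refinement is possible. Final partition (8 blocks): {s1,s7,s8} | {s10,s13} | {s3} | {s11} | {s6} | {s2,s4} | {s12} | {s9}.

8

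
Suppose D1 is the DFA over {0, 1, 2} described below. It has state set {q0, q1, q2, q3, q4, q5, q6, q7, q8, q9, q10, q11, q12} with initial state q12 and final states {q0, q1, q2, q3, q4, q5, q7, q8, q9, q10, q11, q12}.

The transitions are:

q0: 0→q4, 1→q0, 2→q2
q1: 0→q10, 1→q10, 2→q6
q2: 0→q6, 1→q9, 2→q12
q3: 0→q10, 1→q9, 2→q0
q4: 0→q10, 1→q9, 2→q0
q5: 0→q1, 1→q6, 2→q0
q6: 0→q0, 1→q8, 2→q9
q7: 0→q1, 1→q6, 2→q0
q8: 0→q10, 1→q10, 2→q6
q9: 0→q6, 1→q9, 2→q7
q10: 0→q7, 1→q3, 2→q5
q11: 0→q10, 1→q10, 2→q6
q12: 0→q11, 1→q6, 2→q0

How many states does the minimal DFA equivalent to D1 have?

All states are reachable from the start state.
Start with accepting vs non-accepting: {q0,q1,q2,q3,q4,q5,q7,q8,q9,q10,q11,q12} | {q6}.
On input 0, block {q0,q1,q2,q3,q4,q5,q7,q8,q9,q10,q11,q12} splits into {q0,q1,q3,q4,q5,q7,q8,q10,q11,q12} and {q2,q9}.
On input 1, block {q0,q1,q3,q4,q5,q7,q8,q10,q11,q12} splits into {q0,q1,q8,q10,q11} and {q5,q7,q12} and {q3,q4}.
Split {q0,q1,q8,q10,q11} by δ(·,0) → {q1,q8,q11} and {q0} and {q10}.
Stable partition: {q1,q8,q11} | {q6} | {q2,q9} | {q5,q7,q12} | {q3,q4} | {q0} | {q10} — 7 equivalence classes.

7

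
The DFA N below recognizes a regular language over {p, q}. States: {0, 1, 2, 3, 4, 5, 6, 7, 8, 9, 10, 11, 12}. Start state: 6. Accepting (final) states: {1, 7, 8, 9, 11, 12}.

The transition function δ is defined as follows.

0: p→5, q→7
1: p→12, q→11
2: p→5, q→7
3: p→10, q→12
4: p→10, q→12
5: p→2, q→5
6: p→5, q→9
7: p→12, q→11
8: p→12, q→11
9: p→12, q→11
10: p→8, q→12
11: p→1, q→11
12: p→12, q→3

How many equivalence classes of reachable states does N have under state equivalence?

States {0,4} cannot be reached from the start state, so discard them.
Start with accepting vs non-accepting: {1,7,8,9,11,12} | {2,3,5,6,10}.
Refine {1,7,8,9,11,12} on symbol q: members go to different blocks, giving {1,7,8,9,11} and {12}.
Split {1,7,8,9,11} by δ(·,p) → {1,7,8,9} and {11}.
Split {2,3,5,6,10} by δ(·,p) → {2,3,5,6} and {10}.
Split {2,3,5,6} by δ(·,p) → {2,5,6} and {3}.
On input q, block {2,5,6} splits into {2,6} and {5}.
Stable partition: {1,7,8,9} | {2,6} | {12} | {11} | {10} | {3} | {5} — 7 equivalence classes.

7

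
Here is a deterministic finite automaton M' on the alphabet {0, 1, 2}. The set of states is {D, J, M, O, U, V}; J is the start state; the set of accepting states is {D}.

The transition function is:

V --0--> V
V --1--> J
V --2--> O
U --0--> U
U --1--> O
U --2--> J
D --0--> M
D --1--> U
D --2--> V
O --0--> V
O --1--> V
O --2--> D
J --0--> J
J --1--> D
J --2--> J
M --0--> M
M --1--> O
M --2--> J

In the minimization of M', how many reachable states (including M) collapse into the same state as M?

2

Start with accepting vs non-accepting: {D} | {J,M,O,U,V}.
Split {J,M,O,U,V} by δ(·,1) → {M,O,U,V} and {J}.
On input 1, block {M,O,U,V} splits into {M,O,U} and {V}.
Split {M,O,U} by δ(·,0) → {M,U} and {O}.
The partition is now stable with 5 blocks: {D} | {M,U} | {J} | {V} | {O}.
The equivalence class containing M is {M,U}, of size 2.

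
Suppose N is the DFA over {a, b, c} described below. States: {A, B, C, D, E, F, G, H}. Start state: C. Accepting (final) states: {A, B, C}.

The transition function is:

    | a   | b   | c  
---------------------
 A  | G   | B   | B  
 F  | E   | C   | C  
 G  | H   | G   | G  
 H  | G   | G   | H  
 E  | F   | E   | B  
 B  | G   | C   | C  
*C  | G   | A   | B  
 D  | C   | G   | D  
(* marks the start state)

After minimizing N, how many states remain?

2

First remove the unreachable states {D,E,F}; 5 states remain.
Start with accepting vs non-accepting: {A,B,C} | {G,H}.
The partition is now stable with 2 blocks: {A,B,C} | {G,H}.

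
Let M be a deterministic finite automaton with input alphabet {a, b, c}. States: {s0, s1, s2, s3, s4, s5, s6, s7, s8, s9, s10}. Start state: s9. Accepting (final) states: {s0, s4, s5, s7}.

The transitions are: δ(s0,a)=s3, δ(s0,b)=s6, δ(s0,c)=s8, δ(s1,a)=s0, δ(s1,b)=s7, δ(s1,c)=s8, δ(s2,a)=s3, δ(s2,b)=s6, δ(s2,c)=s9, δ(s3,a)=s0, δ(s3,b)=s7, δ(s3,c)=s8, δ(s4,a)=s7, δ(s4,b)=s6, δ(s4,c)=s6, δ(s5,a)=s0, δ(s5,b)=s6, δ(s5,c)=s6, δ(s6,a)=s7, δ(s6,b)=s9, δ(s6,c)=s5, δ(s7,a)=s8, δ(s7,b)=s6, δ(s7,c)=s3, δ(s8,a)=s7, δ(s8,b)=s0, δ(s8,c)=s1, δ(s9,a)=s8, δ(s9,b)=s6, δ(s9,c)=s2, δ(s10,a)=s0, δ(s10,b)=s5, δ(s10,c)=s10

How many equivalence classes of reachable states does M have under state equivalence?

First remove the unreachable states {s4,s10}; 9 states remain.
Initial partition by acceptance: {s0,s5,s7} | {s1,s2,s3,s6,s8,s9}.
On input a, block {s0,s5,s7} splits into {s0,s7} and {s5}.
Split {s1,s2,s3,s6,s8,s9} by δ(·,a) → {s1,s3,s6,s8} and {s2,s9}.
On input b, block {s1,s3,s6,s8} splits into {s1,s3,s8} and {s6}.
No further refinement is possible. Final partition (5 blocks): {s0,s7} | {s1,s3,s8} | {s5} | {s2,s9} | {s6}.

5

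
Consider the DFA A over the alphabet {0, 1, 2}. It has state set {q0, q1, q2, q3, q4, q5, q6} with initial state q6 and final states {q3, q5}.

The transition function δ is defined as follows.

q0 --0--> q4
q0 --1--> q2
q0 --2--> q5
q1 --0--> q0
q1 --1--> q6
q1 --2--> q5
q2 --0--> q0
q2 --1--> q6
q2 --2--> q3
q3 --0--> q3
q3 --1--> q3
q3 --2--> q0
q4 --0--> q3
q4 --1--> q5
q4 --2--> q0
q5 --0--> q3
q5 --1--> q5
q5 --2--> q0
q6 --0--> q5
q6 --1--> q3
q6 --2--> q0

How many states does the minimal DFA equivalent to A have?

4

First remove the unreachable states {q1}; 6 states remain.
Initial partition by acceptance: {q3,q5} | {q0,q2,q4,q6}.
On input 0, block {q0,q2,q4,q6} splits into {q0,q2} and {q4,q6}.
Refine {q0,q2} on symbol 0: members go to different blocks, giving {q0} and {q2}.
The partition is now stable with 4 blocks: {q3,q5} | {q0} | {q4,q6} | {q2}.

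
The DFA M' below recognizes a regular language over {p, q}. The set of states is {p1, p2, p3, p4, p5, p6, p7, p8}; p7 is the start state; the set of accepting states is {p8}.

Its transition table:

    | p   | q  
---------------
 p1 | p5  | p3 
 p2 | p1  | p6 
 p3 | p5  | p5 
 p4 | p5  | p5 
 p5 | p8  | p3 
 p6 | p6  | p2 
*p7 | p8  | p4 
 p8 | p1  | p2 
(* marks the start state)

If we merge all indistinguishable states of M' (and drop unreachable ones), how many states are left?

Initial partition by acceptance: {p8} | {p1,p2,p3,p4,p5,p6,p7}.
On input p, block {p1,p2,p3,p4,p5,p6,p7} splits into {p1,p2,p3,p4,p6} and {p5,p7}.
Refine {p1,p2,p3,p4,p6} on symbol p: members go to different blocks, giving {p1,p3,p4} and {p2,p6}.
Refine {p1,p3,p4} on symbol q: members go to different blocks, giving {p3,p4} and {p1}.
Refine {p2,p6} on symbol p: members go to different blocks, giving {p2} and {p6}.
Stable partition: {p8} | {p3,p4} | {p5,p7} | {p2} | {p1} | {p6} — 6 equivalence classes.

6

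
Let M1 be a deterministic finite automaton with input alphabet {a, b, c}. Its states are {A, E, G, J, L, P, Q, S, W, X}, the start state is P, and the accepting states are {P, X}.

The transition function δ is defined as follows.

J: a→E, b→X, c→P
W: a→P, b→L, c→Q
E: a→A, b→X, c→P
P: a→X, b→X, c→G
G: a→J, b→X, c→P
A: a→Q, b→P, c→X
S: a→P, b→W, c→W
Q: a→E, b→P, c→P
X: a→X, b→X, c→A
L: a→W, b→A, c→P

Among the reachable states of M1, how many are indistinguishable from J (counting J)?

5

First remove the unreachable states {L,S,W}; 7 states remain.
Start with accepting vs non-accepting: {P,X} | {A,E,G,J,Q}.
No further refinement is possible. Final partition (2 blocks): {P,X} | {A,E,G,J,Q}.
The equivalence class containing J is {A,E,G,J,Q}, of size 5.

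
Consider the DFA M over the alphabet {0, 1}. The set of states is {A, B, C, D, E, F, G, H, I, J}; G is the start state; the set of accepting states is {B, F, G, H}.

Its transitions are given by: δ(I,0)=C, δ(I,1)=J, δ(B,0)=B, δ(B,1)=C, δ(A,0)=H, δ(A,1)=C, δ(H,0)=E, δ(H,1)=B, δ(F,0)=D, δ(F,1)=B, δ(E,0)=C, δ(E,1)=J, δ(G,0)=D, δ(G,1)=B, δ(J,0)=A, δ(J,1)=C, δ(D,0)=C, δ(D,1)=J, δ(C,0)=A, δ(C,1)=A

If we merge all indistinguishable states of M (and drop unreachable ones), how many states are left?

First remove the unreachable states {F,I}; 8 states remain.
Start with accepting vs non-accepting: {B,G,H} | {A,C,D,E,J}.
On input 0, block {B,G,H} splits into {G,H} and {B}.
On input 0, block {A,C,D,E,J} splits into {C,D,E,J} and {A}.
Refine {C,D,E,J} on symbol 0: members go to different blocks, giving {C,J} and {D,E}.
Split {C,J} by δ(·,1) → {C} and {J}.
The partition is now stable with 6 blocks: {G,H} | {C} | {B} | {A} | {D,E} | {J}.

6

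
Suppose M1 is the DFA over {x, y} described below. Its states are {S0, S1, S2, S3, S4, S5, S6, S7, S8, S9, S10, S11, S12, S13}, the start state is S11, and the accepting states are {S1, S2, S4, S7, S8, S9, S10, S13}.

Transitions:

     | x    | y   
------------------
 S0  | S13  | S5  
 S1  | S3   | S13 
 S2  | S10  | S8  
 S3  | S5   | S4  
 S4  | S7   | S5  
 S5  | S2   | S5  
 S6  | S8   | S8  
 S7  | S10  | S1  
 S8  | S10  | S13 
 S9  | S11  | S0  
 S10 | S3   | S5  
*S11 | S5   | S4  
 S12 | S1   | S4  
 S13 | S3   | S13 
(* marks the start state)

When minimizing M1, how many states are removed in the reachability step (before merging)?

4

No path from S11 leads to S0, S6, S9, S12; the other 10 states are all reachable.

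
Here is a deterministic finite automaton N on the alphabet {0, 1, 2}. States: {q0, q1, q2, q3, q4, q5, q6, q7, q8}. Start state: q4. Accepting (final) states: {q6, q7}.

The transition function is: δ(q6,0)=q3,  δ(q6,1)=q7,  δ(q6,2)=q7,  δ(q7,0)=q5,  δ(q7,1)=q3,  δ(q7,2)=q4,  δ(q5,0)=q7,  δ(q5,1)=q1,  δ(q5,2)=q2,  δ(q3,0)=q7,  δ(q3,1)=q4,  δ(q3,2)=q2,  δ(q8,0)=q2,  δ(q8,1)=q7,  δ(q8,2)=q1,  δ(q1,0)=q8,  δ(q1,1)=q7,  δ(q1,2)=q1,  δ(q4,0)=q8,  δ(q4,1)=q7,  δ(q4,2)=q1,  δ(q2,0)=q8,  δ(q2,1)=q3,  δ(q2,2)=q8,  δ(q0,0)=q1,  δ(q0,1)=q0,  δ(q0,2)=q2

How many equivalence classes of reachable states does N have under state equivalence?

5

Reachable states from the start: {q1,q2,q3,q4,q5,q7,q8}. Unreachable: {q0,q6} — drop them.
Initial partition by acceptance: {q7} | {q1,q2,q3,q4,q5,q8}.
Refine {q1,q2,q3,q4,q5,q8} on symbol 0: members go to different blocks, giving {q1,q2,q4,q8} and {q3,q5}.
On input 1, block {q1,q2,q4,q8} splits into {q1,q4,q8} and {q2}.
On input 0, block {q1,q4,q8} splits into {q1,q4} and {q8}.
The partition is now stable with 5 blocks: {q7} | {q1,q4} | {q3,q5} | {q2} | {q8}.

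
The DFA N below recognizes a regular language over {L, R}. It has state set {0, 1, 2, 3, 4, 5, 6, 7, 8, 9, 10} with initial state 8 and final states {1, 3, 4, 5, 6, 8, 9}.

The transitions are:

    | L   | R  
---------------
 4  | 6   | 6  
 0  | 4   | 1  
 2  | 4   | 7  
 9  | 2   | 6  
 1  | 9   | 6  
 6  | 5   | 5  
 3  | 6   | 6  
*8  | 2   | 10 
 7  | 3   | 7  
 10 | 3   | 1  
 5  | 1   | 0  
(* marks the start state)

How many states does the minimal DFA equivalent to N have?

8

P0 = {1,3,4,5,6,8,9} | {0,2,7,10}.
On input L, block {1,3,4,5,6,8,9} splits into {1,3,4,5,6} and {8,9}.
On input L, block {1,3,4,5,6} splits into {3,4,5,6} and {1}.
Refine {3,4,5,6} on symbol L: members go to different blocks, giving {3,4,6} and {5}.
Refine {3,4,6} on symbol L: members go to different blocks, giving {3,4} and {6}.
Refine {0,2,7,10} on symbol R: members go to different blocks, giving {0,10} and {2,7}.
Refine {8,9} on symbol R: members go to different blocks, giving {8} and {9}.
The partition is now stable with 8 blocks: {3,4} | {0,10} | {8} | {1} | {5} | {6} | {2,7} | {9}.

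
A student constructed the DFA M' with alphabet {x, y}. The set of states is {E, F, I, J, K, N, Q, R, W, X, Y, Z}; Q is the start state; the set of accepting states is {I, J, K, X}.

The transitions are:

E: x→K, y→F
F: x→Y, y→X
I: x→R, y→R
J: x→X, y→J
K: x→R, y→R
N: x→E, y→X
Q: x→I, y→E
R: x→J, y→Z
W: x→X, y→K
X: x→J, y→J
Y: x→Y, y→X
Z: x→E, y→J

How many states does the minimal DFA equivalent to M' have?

Reachable states from the start: {E,F,I,J,K,Q,R,X,Y,Z}. Unreachable: {N,W} — drop them.
Initial partition by acceptance: {I,J,K,X} | {E,F,Q,R,Y,Z}.
Refine {I,J,K,X} on symbol x: members go to different blocks, giving {J,X} and {I,K}.
Split {E,F,Q,R,Y,Z} by δ(·,x) → {F,Y,Z} and {E,Q} and {R}.
Refine {F,Y,Z} on symbol x: members go to different blocks, giving {F,Y} and {Z}.
Split {E,Q} by δ(·,y) → {Q} and {E}.
The partition is now stable with 7 blocks: {J,X} | {F,Y} | {I,K} | {Q} | {R} | {Z} | {E}.

7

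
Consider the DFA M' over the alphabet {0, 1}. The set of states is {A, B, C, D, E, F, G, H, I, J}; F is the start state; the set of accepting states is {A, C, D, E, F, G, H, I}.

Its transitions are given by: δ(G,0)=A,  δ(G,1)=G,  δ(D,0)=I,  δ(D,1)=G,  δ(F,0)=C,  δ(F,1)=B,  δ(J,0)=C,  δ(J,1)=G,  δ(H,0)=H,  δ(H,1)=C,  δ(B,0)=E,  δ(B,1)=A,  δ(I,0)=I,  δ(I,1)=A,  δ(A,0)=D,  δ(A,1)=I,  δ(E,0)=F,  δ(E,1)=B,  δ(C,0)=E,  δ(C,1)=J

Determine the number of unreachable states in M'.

1

Starting at F and following transitions, the reachable set is {A, B, C, D, E, F, G, I, J}. That leaves H unreachable — 1 in total.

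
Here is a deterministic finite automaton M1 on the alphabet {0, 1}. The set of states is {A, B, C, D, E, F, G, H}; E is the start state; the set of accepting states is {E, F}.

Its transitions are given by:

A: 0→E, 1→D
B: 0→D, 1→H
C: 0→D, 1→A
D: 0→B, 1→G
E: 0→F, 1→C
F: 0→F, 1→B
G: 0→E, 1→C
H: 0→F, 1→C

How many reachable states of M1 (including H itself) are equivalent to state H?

P0 = {E,F} | {A,B,C,D,G,H}.
Refine {A,B,C,D,G,H} on symbol 0: members go to different blocks, giving {A,G,H} and {B,C,D}.
The partition is now stable with 3 blocks: {E,F} | {A,G,H} | {B,C,D}.
The equivalence class containing H is {A,G,H}, of size 3.

3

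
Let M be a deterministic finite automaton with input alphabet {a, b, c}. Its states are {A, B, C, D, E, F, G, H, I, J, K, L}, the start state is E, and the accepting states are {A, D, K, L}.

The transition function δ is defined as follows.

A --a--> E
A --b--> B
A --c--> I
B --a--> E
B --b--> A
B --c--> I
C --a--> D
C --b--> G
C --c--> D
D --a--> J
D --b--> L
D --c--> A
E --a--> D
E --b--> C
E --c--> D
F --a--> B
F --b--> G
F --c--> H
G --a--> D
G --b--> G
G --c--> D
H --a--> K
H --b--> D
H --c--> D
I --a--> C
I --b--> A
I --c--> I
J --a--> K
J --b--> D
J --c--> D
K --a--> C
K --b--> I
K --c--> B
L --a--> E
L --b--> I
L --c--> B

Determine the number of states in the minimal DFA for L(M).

5

First remove the unreachable states {F,H}; 10 states remain.
P0 = {A,D,K,L} | {B,C,E,G,I,J}.
On input b, block {A,D,K,L} splits into {A,K,L} and {D}.
Split {B,C,E,G,I,J} by δ(·,a) → {C,E,G} and {B,I} and {J}.
No further refinement is possible. Final partition (5 blocks): {A,K,L} | {C,E,G} | {D} | {B,I} | {J}.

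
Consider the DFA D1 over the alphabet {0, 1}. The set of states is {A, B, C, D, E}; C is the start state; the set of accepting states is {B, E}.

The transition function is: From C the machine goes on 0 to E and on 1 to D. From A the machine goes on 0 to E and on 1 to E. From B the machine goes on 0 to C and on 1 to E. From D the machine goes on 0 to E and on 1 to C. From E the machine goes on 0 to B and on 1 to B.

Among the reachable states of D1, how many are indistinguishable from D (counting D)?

Reachable states from the start: {B,C,D,E}. Unreachable: {A} — drop them.
Initial partition by acceptance: {B,E} | {C,D}.
On input 0, block {B,E} splits into {B} and {E}.
Stable partition: {B} | {C,D} | {E} — 3 equivalence classes.
The equivalence class containing D is {C,D}, of size 2.

2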